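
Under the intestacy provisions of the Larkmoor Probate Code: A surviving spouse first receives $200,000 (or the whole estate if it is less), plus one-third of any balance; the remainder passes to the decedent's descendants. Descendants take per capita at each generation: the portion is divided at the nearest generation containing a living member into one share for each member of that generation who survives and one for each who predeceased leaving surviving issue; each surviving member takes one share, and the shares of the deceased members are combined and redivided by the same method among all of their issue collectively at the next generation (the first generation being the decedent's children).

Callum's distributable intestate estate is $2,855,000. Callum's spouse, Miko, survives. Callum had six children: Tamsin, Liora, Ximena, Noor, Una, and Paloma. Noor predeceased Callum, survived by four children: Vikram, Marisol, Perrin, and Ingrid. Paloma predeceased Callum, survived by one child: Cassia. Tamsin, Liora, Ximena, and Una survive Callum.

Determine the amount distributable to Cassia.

Miko first takes $200,000, leaving a balance of $2,655,000. Miko then takes one-third of the balance ($885,000), for a total of $1,085,000. The remaining $1,770,000 passes to the descendants.
The descendants' portion ($1,770,000) is divided at the children's generation into 6 shares of $295,000. Tamsin, Liora, Ximena, and Una each take $295,000. The 2 shares of the deceased (Noor and Paloma) are combined into a pool of $590,000.
That pool ($590,000) is divided at the grandchildren's generation equally among Vikram, Marisol, Perrin, Ingrid, and Cassia: $118,000 each.

Cassia receives $118,000.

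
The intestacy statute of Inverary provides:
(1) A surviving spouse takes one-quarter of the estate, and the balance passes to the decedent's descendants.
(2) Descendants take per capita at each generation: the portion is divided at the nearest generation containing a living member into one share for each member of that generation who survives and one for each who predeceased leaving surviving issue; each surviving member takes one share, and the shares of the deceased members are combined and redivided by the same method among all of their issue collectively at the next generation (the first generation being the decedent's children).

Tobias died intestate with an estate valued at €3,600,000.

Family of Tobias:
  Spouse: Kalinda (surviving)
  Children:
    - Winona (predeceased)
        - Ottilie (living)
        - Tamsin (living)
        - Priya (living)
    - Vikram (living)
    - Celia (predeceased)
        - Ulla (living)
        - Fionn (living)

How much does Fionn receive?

Kalinda takes one-quarter of €3,600,000 = €900,000. The remaining €2,700,000 passes to the descendants.
The descendants' portion (€2,700,000) is divided at the children's generation into 3 shares of €900,000. Vikram takes €900,000. The 2 shares of the deceased (Winona and Celia) are combined into a pool of €1,800,000.
That pool (€1,800,000) is divided at the grandchildren's generation equally among Ottilie, Tamsin, Priya, Ulla, and Fionn: €360,000 each.

Fionn receives €360,000.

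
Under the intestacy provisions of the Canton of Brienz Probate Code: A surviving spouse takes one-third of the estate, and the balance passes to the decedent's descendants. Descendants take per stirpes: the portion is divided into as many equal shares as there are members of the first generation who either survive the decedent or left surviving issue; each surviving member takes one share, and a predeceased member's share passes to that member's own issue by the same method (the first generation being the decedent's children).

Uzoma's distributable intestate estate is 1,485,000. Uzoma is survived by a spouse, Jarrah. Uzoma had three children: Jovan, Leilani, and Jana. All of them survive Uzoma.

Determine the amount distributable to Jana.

Jana receives 330,000.

Jarrah takes one-third of 1,485,000 = 495,000. The remaining 990,000 passes to the descendants.
The descendants' portion (990,000) is divided into 3 shares of 330,000: Jovan, Leilani, and Jana each take 330,000.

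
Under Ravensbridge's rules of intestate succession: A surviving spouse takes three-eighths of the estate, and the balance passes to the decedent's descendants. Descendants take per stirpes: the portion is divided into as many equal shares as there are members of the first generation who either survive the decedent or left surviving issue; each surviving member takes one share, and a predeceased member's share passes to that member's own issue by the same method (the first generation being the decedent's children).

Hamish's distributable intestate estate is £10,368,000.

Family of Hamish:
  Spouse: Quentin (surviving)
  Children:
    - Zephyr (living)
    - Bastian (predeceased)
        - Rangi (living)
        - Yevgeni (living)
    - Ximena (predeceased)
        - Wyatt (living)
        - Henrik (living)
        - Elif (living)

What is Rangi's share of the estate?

Rangi receives £1,080,000.

Quentin takes three-eighths of £10,368,000 = £3,888,000. The remaining £6,480,000 passes to the descendants.
The descendants' portion (£6,480,000) is divided into 3 shares of £2,160,000: Zephyr takes £2,160,000; Bastian's £2,160,000 share passes to Bastian's issue; Ximena's £2,160,000 share passes to Ximena's issue.
Bastian's share (£2,160,000) is divided into 2 shares of £1,080,000: Rangi and Yevgeni each take £1,080,000.
Ximena's share (£2,160,000) is divided into 3 shares of £720,000: Wyatt, Henrik, and Elif each take £720,000.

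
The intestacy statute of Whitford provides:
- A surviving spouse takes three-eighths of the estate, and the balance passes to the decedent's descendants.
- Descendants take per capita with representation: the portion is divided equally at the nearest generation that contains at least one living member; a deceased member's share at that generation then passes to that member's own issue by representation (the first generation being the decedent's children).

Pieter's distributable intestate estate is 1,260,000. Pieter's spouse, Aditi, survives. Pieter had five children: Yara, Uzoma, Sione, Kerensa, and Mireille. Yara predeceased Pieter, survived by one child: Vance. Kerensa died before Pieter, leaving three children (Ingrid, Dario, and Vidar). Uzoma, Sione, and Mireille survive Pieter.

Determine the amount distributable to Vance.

Vance receives 157,500.

Aditi takes three-eighths of 1,260,000 = 472,500. The remaining 787,500 passes to the descendants.
The descendants' portion (787,500) is divided into 5 shares of 157,500: Uzoma, Sione, and Mireille each take 157,500; Yara's 157,500 share passes to Yara's issue; Kerensa's 157,500 share passes to Kerensa's issue.
Yara's share (157,500) passes entirely to Vance.
Kerensa's share (157,500) is divided into 3 shares of 52,500: Ingrid, Dario, and Vidar each take 52,500.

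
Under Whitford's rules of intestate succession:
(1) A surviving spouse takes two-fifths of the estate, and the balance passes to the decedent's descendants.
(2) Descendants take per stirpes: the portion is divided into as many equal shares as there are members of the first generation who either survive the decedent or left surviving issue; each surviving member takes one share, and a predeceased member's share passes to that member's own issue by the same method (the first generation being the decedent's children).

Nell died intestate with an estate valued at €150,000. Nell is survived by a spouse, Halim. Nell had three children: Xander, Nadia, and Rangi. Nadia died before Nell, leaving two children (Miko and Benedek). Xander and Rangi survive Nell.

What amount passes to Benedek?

Halim takes two-fifths of €150,000 = €60,000. The remaining €90,000 passes to the descendants.
The descendants' portion (€90,000) is divided into 3 shares of €30,000: Xander and Rangi each take €30,000; Nadia's €30,000 share passes to Nadia's issue.
Nadia's share (€30,000) is divided into 2 shares of €15,000: Miko and Benedek each take €15,000.

Benedek receives €15,000.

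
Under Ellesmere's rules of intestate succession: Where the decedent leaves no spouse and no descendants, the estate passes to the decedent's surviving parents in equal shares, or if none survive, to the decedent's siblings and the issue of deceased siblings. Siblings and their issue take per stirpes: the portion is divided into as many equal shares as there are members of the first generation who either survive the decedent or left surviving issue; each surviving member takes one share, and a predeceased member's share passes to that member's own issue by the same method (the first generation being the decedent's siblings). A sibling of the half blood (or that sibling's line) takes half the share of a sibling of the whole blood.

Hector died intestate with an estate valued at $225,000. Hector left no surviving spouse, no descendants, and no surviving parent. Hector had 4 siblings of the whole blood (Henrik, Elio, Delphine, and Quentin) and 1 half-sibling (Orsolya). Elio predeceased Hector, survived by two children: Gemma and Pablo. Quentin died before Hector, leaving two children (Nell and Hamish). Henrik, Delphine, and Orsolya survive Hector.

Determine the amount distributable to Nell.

Nell receives $25,000.

The entire $225,000 passes to the siblings and their issue.
Counting each half-blood sibling's line as half a unit, there are 9/2 units in $225,000, so one unit is $50,000. Whole-blood lines (Henrik, Elio, Delphine, and Quentin) take $50,000 each; half-blood lines (Orsolya) take $25,000 each.
Elio's share ($50,000) is divided into 2 shares of $25,000: Gemma and Pablo each take $25,000.
Quentin's share ($50,000) is divided into 2 shares of $25,000: Nell and Hamish each take $25,000.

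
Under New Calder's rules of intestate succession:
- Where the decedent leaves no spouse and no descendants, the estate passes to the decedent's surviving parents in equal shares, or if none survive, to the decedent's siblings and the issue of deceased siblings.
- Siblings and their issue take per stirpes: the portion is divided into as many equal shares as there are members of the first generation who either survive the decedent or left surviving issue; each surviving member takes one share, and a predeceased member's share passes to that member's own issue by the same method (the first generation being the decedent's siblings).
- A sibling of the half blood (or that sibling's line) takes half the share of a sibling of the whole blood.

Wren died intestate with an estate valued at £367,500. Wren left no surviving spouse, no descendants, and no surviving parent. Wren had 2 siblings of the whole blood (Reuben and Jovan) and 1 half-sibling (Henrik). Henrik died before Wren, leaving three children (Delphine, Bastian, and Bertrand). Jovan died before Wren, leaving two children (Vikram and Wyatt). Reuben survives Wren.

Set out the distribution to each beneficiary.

Delphine: £24,500; Bastian: £24,500; Bertrand: £24,500; Reuben: £147,000; Vikram: £73,500; Wyatt: £73,500

The entire £367,500 passes to the siblings and their issue.
Counting each half-blood sibling's line as half a unit, there are 5/2 units in £367,500, so one unit is £147,000. Whole-blood lines (Reuben and Jovan) take £147,000 each; half-blood lines (Henrik) take £73,500 each.
Henrik's share (£73,500) is divided into 3 shares of £24,500: Delphine, Bastian, and Bertrand each take £24,500.
Jovan's share (£147,000) is divided into 2 shares of £73,500: Vikram and Wyatt each take £73,500.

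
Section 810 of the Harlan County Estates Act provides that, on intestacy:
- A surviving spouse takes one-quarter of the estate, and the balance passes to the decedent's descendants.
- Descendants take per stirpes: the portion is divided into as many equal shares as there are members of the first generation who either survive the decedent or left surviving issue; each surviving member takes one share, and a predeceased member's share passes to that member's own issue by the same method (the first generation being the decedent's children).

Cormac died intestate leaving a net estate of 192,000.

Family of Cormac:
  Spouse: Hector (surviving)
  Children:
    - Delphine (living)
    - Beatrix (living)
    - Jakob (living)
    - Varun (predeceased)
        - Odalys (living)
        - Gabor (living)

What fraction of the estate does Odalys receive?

Hector takes one-quarter of 192,000 = 48,000. The remaining 144,000 passes to the descendants.
The descendants' portion (144,000) is divided into 4 shares of 36,000: Delphine, Beatrix, and Jakob each take 36,000; Varun's 36,000 share passes to Varun's issue.
Varun's share (36,000) is divided into 2 shares of 18,000: Odalys and Gabor each take 18,000.

Odalys receives 3/32 of the estate.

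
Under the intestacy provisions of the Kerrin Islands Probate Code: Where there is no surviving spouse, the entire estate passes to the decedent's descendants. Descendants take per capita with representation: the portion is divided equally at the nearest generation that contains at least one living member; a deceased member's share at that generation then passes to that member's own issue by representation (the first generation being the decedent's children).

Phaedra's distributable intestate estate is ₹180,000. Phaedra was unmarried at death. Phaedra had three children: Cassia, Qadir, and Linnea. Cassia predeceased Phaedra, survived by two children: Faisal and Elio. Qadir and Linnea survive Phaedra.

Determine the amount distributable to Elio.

Elio receives ₹30,000.

The entire ₹180,000 passes to the descendants.
That amount (₹180,000) is divided into 3 shares of ₹60,000: Qadir and Linnea each take ₹60,000; Cassia's ₹60,000 share passes to Cassia's issue.
Cassia's share (₹60,000) is divided into 2 shares of ₹30,000: Faisal and Elio each take ₹30,000.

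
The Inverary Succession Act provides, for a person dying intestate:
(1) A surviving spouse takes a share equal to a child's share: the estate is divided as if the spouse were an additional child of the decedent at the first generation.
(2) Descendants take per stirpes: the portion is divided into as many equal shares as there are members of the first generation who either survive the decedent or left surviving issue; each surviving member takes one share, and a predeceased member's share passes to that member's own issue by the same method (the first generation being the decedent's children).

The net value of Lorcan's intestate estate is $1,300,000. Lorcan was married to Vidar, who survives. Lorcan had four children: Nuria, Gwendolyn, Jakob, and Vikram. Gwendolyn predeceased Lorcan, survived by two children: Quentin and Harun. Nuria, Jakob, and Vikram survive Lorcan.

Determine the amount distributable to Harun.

The spouse counts as an additional share at the children's level, so there are 5 primary shares of $260,000. Vidar takes one such share ($260,000).
The children's combined portion ($1,040,000) is divided into 4 shares of $260,000: Nuria, Jakob, and Vikram each take $260,000; Gwendolyn's $260,000 share passes to Gwendolyn's issue.
Gwendolyn's share ($260,000) is divided into 2 shares of $130,000: Quentin and Harun each take $130,000.

Harun receives $130,000.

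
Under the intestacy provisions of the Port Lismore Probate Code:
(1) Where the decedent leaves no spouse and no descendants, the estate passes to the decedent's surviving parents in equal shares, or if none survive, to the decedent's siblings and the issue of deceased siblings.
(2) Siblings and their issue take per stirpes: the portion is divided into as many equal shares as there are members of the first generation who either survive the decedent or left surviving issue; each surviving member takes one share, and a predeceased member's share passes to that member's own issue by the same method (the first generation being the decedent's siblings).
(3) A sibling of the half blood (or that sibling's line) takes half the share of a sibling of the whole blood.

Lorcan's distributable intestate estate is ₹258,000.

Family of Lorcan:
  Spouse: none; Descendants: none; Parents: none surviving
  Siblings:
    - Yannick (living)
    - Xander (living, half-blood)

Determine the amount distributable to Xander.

Xander receives ₹86,000.

The entire ₹258,000 passes to the siblings and their issue.
Counting each half-blood sibling's line as half a unit, there are 3/2 units in ₹258,000, so one unit is ₹172,000. Whole-blood lines (Yannick) take ₹172,000 each; half-blood lines (Xander) take ₹86,000 each.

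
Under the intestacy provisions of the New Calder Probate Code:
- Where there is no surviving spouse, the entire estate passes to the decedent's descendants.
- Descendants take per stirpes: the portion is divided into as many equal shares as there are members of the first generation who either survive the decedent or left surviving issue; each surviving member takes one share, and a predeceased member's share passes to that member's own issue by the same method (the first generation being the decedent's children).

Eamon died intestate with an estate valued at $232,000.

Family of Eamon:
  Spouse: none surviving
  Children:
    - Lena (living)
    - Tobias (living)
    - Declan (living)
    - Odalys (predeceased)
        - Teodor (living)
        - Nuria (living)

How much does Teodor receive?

The entire $232,000 passes to the descendants.
That amount ($232,000) is divided into 4 shares of $58,000: Lena, Tobias, and Declan each take $58,000; Odalys's $58,000 share passes to Odalys's issue.
Odalys's share ($58,000) is divided into 2 shares of $29,000: Teodor and Nuria each take $29,000.

Teodor receives $29,000.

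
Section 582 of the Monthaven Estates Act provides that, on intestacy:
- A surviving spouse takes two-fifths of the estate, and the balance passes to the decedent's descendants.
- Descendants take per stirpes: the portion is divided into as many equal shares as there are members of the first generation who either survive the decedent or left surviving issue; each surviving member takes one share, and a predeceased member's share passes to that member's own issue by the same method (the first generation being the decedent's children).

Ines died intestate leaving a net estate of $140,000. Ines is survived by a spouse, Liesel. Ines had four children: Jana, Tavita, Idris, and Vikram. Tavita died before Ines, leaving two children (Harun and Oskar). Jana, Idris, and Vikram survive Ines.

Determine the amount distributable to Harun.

Liesel takes two-fifths of $140,000 = $56,000. The remaining $84,000 passes to the descendants.
The descendants' portion ($84,000) is divided into 4 shares of $21,000: Jana, Idris, and Vikram each take $21,000; Tavita's $21,000 share passes to Tavita's issue.
Tavita's share ($21,000) is divided into 2 shares of $10,500: Harun and Oskar each take $10,500.

Harun receives $10,500.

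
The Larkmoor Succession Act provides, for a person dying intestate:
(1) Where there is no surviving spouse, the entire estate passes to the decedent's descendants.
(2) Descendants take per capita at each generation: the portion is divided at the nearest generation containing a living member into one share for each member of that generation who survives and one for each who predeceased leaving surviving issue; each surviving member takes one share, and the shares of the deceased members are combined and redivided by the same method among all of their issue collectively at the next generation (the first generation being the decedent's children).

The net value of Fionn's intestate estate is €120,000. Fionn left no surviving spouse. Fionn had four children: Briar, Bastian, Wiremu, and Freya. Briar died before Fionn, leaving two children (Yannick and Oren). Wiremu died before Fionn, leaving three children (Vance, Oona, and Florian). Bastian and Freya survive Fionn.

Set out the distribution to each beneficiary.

The entire €120,000 passes to the descendants.
That amount (€120,000) is divided at the children's generation into 4 shares of €30,000. Bastian and Freya each take €30,000. The 2 shares of the deceased (Briar and Wiremu) are combined into a pool of €60,000.
That pool (€60,000) is divided at the grandchildren's generation equally among Yannick, Oren, Vance, Oona, and Florian: €12,000 each.

Yannick: €12,000; Oren: €12,000; Bastian: €30,000; Vance: €12,000; Oona: €12,000; Florian: €12,000; Freya: €30,000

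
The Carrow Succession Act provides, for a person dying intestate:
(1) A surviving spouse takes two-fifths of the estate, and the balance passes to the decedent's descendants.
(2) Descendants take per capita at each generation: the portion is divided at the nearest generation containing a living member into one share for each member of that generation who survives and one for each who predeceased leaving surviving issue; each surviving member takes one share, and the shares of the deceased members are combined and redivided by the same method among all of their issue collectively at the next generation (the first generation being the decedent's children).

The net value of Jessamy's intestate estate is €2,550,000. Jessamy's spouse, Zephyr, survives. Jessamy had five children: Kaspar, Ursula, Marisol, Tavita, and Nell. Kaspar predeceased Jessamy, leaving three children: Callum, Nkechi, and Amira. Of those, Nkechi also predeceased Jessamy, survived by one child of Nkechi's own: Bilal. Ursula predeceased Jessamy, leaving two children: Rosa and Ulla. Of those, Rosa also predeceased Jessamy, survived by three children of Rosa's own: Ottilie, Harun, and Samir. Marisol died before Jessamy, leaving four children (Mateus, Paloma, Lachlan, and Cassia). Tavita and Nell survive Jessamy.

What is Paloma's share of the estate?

Zephyr takes two-fifths of €2,550,000 = €1,020,000. The remaining €1,530,000 passes to the descendants.
The descendants' portion (€1,530,000) is divided at the children's generation into 5 shares of €306,000. Tavita and Nell each take €306,000. The 3 shares of the deceased (Kaspar, Ursula, and Marisol) are combined into a pool of €918,000.
That pool (€918,000) is divided at the grandchildren's generation into 9 shares of €102,000. Callum, Amira, Ulla, Mateus, Paloma, Lachlan, and Cassia each take €102,000. The 2 shares of the deceased (Nkechi and Rosa) are combined into a pool of €204,000.
That pool (€204,000) is divided at the great-grandchildren's generation equally among Bilal, Ottilie, Harun, and Samir: €51,000 each.

Paloma receives €102,000.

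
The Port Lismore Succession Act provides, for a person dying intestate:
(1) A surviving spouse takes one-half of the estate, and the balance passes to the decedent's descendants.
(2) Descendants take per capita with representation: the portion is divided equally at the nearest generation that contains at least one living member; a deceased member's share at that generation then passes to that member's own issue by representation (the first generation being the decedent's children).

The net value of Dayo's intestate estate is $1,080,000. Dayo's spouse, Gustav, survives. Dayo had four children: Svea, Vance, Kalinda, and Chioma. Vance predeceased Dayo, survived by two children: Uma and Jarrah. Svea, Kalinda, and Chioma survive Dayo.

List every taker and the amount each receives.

Gustav: $540,000; Svea: $135,000; Uma: $67,500; Jarrah: $67,500; Kalinda: $135,000; Chioma: $135,000

Gustav takes one-half of $1,080,000 = $540,000. The remaining $540,000 passes to the descendants.
The descendants' portion ($540,000) is divided into 4 shares of $135,000: Svea, Kalinda, and Chioma each take $135,000; Vance's $135,000 share passes to Vance's issue.
Vance's share ($135,000) is divided into 2 shares of $67,500: Uma and Jarrah each take $67,500.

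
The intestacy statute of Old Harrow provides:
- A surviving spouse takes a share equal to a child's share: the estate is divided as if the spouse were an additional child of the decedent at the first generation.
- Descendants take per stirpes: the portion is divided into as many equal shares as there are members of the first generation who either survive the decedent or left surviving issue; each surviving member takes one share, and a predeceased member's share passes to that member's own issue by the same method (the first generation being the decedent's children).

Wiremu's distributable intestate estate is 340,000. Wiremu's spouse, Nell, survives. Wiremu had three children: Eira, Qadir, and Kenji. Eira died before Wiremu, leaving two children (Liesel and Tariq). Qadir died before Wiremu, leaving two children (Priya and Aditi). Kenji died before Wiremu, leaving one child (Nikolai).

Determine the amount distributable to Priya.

Priya receives 42,500.

The spouse counts as an additional share at the children's level, so there are 4 primary shares of 85,000. Nell takes one such share (85,000).
The children's combined portion (255,000) is divided into 3 shares of 85,000: Eira's 85,000 share passes to Eira's issue; Qadir's 85,000 share passes to Qadir's issue; Kenji's 85,000 share passes to Kenji's issue.
Eira's share (85,000) is divided into 2 shares of 42,500: Liesel and Tariq each take 42,500.
Qadir's share (85,000) is divided into 2 shares of 42,500: Priya and Aditi each take 42,500.
Kenji's share (85,000) passes entirely to Nikolai.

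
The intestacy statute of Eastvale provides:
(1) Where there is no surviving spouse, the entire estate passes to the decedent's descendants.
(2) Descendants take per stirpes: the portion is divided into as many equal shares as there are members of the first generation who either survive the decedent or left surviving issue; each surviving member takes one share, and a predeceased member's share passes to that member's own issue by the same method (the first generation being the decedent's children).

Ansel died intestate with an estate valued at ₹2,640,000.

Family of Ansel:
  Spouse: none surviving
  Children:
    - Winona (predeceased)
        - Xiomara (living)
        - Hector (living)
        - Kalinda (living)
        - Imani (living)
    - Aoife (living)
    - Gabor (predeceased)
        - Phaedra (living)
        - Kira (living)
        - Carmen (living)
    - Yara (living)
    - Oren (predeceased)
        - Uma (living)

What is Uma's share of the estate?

Uma receives ₹528,000.

The entire ₹2,640,000 passes to the descendants.
That amount (₹2,640,000) is divided into 5 shares of ₹528,000: Aoife and Yara each take ₹528,000; Winona's ₹528,000 share passes to Winona's issue; Gabor's ₹528,000 share passes to Gabor's issue; Oren's ₹528,000 share passes to Oren's issue.
Winona's share (₹528,000) is divided into 4 shares of ₹132,000: Xiomara, Hector, Kalinda, and Imani each take ₹132,000.
Gabor's share (₹528,000) is divided into 3 shares of ₹176,000: Phaedra, Kira, and Carmen each take ₹176,000.
Oren's share (₹528,000) passes entirely to Uma.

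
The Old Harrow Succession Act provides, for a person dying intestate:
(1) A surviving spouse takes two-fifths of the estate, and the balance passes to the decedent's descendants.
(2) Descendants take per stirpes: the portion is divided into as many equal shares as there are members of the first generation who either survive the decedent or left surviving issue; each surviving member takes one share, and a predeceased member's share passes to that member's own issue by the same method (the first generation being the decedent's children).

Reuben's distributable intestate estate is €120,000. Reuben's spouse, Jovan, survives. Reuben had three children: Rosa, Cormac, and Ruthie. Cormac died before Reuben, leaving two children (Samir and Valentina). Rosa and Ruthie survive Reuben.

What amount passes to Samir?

Jovan takes two-fifths of €120,000 = €48,000. The remaining €72,000 passes to the descendants.
The descendants' portion (€72,000) is divided into 3 shares of €24,000: Rosa and Ruthie each take €24,000; Cormac's €24,000 share passes to Cormac's issue.
Cormac's share (€24,000) is divided into 2 shares of €12,000: Samir and Valentina each take €12,000.

Samir receives €12,000.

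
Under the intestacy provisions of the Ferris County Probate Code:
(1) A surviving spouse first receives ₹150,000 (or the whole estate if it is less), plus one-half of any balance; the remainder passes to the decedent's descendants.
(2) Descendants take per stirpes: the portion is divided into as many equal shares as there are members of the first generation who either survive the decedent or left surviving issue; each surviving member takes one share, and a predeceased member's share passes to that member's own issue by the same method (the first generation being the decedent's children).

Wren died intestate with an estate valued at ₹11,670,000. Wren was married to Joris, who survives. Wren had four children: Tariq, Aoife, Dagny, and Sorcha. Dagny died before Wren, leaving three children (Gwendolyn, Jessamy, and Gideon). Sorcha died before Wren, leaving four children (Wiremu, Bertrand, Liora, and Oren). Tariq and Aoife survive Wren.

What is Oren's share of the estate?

Oren receives ₹360,000.

Joris first takes ₹150,000, leaving a balance of ₹11,520,000. Joris then takes one-half of the balance (₹5,760,000), for a total of ₹5,910,000. The remaining ₹5,760,000 passes to the descendants.
The descendants' portion (₹5,760,000) is divided into 4 shares of ₹1,440,000: Tariq and Aoife each take ₹1,440,000; Dagny's ₹1,440,000 share passes to Dagny's issue; Sorcha's ₹1,440,000 share passes to Sorcha's issue.
Dagny's share (₹1,440,000) is divided into 3 shares of ₹480,000: Gwendolyn, Jessamy, and Gideon each take ₹480,000.
Sorcha's share (₹1,440,000) is divided into 4 shares of ₹360,000: Wiremu, Bertrand, Liora, and Oren each take ₹360,000.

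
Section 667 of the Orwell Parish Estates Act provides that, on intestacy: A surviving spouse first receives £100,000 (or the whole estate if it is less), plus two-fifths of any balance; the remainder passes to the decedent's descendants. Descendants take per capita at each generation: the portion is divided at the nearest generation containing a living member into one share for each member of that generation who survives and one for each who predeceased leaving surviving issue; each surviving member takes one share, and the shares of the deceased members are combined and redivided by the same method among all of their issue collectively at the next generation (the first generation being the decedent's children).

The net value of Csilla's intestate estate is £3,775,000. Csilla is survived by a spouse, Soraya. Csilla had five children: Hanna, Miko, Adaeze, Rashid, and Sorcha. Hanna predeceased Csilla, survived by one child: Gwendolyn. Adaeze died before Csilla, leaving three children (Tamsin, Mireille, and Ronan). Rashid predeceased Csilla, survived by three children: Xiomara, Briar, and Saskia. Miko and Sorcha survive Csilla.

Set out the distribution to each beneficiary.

Soraya first takes £100,000, leaving a balance of £3,675,000. Soraya then takes two-fifths of the balance (£1,470,000), for a total of £1,570,000. The remaining £2,205,000 passes to the descendants.
The descendants' portion (£2,205,000) is divided at the children's generation into 5 shares of £441,000. Miko and Sorcha each take £441,000. The 3 shares of the deceased (Hanna, Adaeze, and Rashid) are combined into a pool of £1,323,000.
That pool (£1,323,000) is divided at the grandchildren's generation equally among Gwendolyn, Tamsin, Mireille, Ronan, Xiomara, Briar, and Saskia: £189,000 each.

Soraya: £1,570,000; Gwendolyn: £189,000; Miko: £441,000; Tamsin: £189,000; Mireille: £189,000; Ronan: £189,000; Xiomara: £189,000; Briar: £189,000; Saskia: £189,000; Sorcha: £441,000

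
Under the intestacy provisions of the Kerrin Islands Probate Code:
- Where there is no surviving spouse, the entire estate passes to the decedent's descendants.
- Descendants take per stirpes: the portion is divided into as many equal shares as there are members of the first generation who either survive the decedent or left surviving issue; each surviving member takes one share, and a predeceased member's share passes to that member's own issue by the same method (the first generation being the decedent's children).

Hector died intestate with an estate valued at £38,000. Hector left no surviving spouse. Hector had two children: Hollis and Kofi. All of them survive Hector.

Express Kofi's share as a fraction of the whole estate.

The entire £38,000 passes to the descendants.
That amount (£38,000) is divided into 2 shares of £19,000: Hollis and Kofi each take £19,000.

Kofi receives 1/2 of the estate.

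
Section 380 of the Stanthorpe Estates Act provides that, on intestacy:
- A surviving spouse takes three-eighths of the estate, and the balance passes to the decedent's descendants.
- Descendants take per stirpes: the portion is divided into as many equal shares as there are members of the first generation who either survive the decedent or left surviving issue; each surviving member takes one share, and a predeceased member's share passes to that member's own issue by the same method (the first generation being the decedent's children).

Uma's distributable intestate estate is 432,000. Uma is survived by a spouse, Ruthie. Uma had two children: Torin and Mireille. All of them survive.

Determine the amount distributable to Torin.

Ruthie takes three-eighths of 432,000 = 162,000. The remaining 270,000 passes to the descendants.
The descendants' portion (270,000) is divided into 2 shares of 135,000: Torin and Mireille each take 135,000.

Torin receives 135,000.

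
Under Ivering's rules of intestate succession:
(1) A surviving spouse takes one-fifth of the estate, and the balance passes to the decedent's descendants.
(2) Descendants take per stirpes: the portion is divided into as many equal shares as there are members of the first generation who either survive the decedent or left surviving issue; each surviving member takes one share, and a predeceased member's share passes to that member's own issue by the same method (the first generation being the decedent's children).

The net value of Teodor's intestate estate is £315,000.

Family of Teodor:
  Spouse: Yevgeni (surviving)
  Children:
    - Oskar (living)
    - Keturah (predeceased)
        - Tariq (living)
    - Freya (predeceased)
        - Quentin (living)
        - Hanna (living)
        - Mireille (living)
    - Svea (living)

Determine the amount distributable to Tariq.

Yevgeni takes one-fifth of £315,000 = £63,000. The remaining £252,000 passes to the descendants.
The descendants' portion (£252,000) is divided into 4 shares of £63,000: Oskar and Svea each take £63,000; Keturah's £63,000 share passes to Keturah's issue; Freya's £63,000 share passes to Freya's issue.
Keturah's share (£63,000) passes entirely to Tariq.
Freya's share (£63,000) is divided into 3 shares of £21,000: Quentin, Hanna, and Mireille each take £21,000.

Tariq receives £63,000.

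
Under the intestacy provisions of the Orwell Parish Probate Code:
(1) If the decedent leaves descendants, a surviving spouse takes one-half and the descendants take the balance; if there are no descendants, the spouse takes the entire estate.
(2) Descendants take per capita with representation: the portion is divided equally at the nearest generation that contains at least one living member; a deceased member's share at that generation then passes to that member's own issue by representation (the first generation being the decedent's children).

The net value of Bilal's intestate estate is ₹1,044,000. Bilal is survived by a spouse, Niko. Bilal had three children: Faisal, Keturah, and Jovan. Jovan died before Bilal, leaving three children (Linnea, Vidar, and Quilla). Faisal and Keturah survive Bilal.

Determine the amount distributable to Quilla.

Niko takes one-half of ₹1,044,000 = ₹522,000. The remaining ₹522,000 passes to the descendants.
The descendants' portion (₹522,000) is divided into 3 shares of ₹174,000: Faisal and Keturah each take ₹174,000; Jovan's ₹174,000 share passes to Jovan's issue.
Jovan's share (₹174,000) is divided into 3 shares of ₹58,000: Linnea, Vidar, and Quilla each take ₹58,000.

Quilla receives ₹58,000.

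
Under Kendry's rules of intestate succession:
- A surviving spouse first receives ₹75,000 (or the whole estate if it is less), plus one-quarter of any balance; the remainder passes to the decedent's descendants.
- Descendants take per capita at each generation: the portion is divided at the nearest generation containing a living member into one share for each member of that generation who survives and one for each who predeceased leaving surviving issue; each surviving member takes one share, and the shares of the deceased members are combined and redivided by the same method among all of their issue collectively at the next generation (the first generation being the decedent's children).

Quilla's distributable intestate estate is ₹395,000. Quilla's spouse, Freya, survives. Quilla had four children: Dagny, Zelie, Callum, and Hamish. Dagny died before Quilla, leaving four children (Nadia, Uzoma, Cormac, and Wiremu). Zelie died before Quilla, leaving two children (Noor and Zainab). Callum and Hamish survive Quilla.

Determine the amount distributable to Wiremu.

Wiremu receives ₹20,000.

Freya first takes ₹75,000, leaving a balance of ₹320,000. Freya then takes one-quarter of the balance (₹80,000), for a total of ₹155,000. The remaining ₹240,000 passes to the descendants.
The descendants' portion (₹240,000) is divided at the children's generation into 4 shares of ₹60,000. Callum and Hamish each take ₹60,000. The 2 shares of the deceased (Dagny and Zelie) are combined into a pool of ₹120,000.
That pool (₹120,000) is divided at the grandchildren's generation equally among Nadia, Uzoma, Cormac, Wiremu, Noor, and Zainab: ₹20,000 each.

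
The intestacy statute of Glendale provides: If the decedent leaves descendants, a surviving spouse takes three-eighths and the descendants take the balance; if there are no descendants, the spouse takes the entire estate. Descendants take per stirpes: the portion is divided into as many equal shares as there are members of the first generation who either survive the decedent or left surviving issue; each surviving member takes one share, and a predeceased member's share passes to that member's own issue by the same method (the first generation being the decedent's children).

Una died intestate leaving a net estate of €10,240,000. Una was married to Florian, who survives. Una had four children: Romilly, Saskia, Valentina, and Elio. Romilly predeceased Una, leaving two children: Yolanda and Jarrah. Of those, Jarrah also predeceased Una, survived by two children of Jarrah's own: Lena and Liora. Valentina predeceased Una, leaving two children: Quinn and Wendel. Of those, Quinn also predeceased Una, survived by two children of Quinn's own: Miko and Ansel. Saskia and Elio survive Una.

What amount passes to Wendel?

Florian takes three-eighths of €10,240,000 = €3,840,000. The remaining €6,400,000 passes to the descendants.
The descendants' portion (€6,400,000) is divided into 4 shares of €1,600,000: Saskia and Elio each take €1,600,000; Romilly's €1,600,000 share passes to Romilly's issue; Valentina's €1,600,000 share passes to Valentina's issue.
Romilly's share (€1,600,000) is divided into 2 shares of €800,000: Yolanda takes €800,000; Jarrah's €800,000 share passes to Jarrah's issue.
Jarrah's share (€800,000) is divided into 2 shares of €400,000: Lena and Liora each take €400,000.
Valentina's share (€1,600,000) is divided into 2 shares of €800,000: Wendel takes €800,000; Quinn's €800,000 share passes to Quinn's issue.
Quinn's share (€800,000) is divided into 2 shares of €400,000: Miko and Ansel each take €400,000.

Wendel receives €800,000.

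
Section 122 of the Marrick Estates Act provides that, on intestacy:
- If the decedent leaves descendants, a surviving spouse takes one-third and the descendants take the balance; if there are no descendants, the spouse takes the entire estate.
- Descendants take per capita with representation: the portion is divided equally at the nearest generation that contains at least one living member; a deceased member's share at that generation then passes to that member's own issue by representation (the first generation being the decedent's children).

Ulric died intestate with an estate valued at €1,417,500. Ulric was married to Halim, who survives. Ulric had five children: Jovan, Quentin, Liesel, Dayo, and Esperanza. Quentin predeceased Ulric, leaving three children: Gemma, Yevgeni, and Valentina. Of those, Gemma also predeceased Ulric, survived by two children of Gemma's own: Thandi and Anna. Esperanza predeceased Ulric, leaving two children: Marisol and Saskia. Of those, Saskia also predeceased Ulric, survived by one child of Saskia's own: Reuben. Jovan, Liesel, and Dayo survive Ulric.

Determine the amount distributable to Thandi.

Thandi receives €31,500.

Halim takes one-third of €1,417,500 = €472,500. The remaining €945,000 passes to the descendants.
The descendants' portion (€945,000) is divided into 5 shares of €189,000: Jovan, Liesel, and Dayo each take €189,000; Quentin's €189,000 share passes to Quentin's issue; Esperanza's €189,000 share passes to Esperanza's issue.
Quentin's share (€189,000) is divided into 3 shares of €63,000: Yevgeni and Valentina each take €63,000; Gemma's €63,000 share passes to Gemma's issue.
Gemma's share (€63,000) is divided into 2 shares of €31,500: Thandi and Anna each take €31,500.
Esperanza's share (€189,000) is divided into 2 shares of €94,500: Marisol takes €94,500; Saskia's €94,500 share passes to Saskia's issue.
Saskia's share (€94,500) passes entirely to Reuben.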